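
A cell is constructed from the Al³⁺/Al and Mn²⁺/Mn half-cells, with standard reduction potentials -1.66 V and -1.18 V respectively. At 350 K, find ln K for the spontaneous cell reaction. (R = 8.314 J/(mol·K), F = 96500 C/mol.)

E°_cell = -1.18 − (-1.66) = 0.48 V, with n = 6 electrons transferred.
At equilibrium E = 0, so the Nernst equation gives ln K = nFE°/RT = (6)(96500)(0.48)/((8.314)(350)) = 95.51.

ln K = 95.5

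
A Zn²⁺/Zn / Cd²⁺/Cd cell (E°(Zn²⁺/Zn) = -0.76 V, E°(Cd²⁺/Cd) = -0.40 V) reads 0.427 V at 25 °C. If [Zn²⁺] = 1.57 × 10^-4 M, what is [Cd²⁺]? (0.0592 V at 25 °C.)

0.029 M

From the Nernst equation, log Q = n(E° − E)/0.0592 = 2(0.36 − 0.427)/0.0592 = -2.264, so Q = 0.00545.
With Q = [Zn²⁺]/[Cd²⁺] and the known concentrations, [Cd²⁺] in the denominator gives [Cd²⁺] = 0.029 M.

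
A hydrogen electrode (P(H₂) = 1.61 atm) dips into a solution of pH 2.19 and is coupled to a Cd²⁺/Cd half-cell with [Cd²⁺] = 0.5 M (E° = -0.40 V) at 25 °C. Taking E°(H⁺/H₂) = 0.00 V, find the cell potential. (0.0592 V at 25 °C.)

0.27 V

The hydrogen couple is the cathode, so E°_cell = 0.40 V; n = 2.
[H⁺] = 10^(−2.19) = 0.0065 M, and Q = [Cd²⁺]·P(H₂) / [H⁺]^2 = 1.93 × 10^4.
E = E° − (0.0592/2) log Q = 0.40 − (0.0592/2)(4.286) = 0.273 V.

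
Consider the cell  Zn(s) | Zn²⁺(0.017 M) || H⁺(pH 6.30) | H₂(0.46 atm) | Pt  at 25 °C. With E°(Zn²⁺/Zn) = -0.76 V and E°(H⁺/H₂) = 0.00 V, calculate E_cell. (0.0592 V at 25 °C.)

The hydrogen couple is the cathode, so E°_cell = 0.76 V; n = 2.
[H⁺] = 10^(−6.30) = 5 × 10^-7 M, and Q = [Zn²⁺]·P(H₂) / [H⁺]^2 = 3.11 × 10^10.
E = E° − (0.0592/2) log Q = 0.76 − (0.0592/2)(10.493) = 0.449 V.

0.45 V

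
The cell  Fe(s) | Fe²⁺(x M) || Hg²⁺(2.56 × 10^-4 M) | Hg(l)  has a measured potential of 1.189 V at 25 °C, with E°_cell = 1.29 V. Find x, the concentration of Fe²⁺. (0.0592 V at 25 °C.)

0.66 M

From the Nernst equation, log Q = n(E° − E)/0.0592 = 2(1.29 − 1.189)/0.0592 = 3.412, so Q = 2580.
With Q = [Fe²⁺]/[Hg²⁺] and the known concentrations, [Fe²⁺] in the numerator gives [Fe²⁺] = 0.66 M.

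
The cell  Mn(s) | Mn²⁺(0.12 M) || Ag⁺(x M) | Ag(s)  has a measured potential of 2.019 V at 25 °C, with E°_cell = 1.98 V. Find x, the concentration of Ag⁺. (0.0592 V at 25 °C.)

From the Nernst equation, log Q = n(E° − E)/0.0592 = 2(1.98 − 2.019)/0.0592 = -1.318, so Q = 0.0481.
With Q = [Mn²⁺]/[Ag⁺]^2 and the known concentrations, [Ag⁺]^2 in the denominator gives [Ag⁺] = 1.6 M.

1.6 M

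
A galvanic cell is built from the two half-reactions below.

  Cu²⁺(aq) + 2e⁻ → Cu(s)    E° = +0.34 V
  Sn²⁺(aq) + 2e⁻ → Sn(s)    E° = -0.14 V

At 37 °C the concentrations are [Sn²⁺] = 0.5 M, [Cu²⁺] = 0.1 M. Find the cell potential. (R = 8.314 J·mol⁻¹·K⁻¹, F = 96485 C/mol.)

The Cu²⁺/Cu couple has the higher reduction potential and acts as the cathode, so E°_cell = +0.34 − (-0.14) = 0.48 V.
Balancing electrons gives n = 2; the reaction quotient is Q = [Sn²⁺]/[Cu²⁺] = 5.00.
E = E° − (RT/nF) ln Q = 0.48 − (8.314×310)/(2×96485) × (1.609) = 0.480 − 0.021 = 0.459 V.

0.459 V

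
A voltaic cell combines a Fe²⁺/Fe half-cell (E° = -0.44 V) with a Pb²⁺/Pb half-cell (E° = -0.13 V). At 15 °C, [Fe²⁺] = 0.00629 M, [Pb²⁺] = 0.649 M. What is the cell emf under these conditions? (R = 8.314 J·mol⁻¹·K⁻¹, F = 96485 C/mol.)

0.368 V

The Pb²⁺/Pb couple has the higher reduction potential and acts as the cathode, so E°_cell = -0.13 − (-0.44) = 0.31 V.
Balancing electrons gives n = 2; the reaction quotient is Q = [Fe²⁺]/[Pb²⁺] = 0.00969.
E = E° − (RT/nF) ln Q = 0.31 − (8.314×288)/(2×96485) × (-4.636) = 0.310 + 0.058 = 0.368 V.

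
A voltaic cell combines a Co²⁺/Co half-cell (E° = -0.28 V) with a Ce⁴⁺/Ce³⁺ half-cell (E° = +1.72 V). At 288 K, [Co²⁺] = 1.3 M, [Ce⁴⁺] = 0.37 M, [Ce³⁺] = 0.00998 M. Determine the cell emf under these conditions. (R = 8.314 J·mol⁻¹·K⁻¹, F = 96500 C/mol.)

The Ce⁴⁺/Ce³⁺ couple has the higher reduction potential and acts as the cathode, so E°_cell = +1.72 − (-0.28) = 2.00 V.
Balancing electrons gives n = 2; the reaction quotient is Q = [Co²⁺]·[Ce³⁺]^2/[Ce⁴⁺]^2 = 9.46 × 10^-4.
E = E° − (RT/nF) ln Q = 2.00 − (8.314×288)/(2×96500) × (-6.963) = 2.000 + 0.086 = 2.086 V.

2.09 V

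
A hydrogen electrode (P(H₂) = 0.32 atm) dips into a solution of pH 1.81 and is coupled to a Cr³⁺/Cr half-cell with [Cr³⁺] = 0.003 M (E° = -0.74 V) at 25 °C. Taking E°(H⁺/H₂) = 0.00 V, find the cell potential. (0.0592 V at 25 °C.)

The hydrogen couple is the cathode, so E°_cell = 0.74 V; n = 6.
[H⁺] = 10^(−1.81) = 0.015 M, and Q = [Cr³⁺]^2·P(H₂)^3 / [H⁺]^6 = 2.14 × 10^4.
E = E° − (0.0592/6) log Q = 0.74 − (0.0592/6)(4.330) = 0.697 V.

0.70 V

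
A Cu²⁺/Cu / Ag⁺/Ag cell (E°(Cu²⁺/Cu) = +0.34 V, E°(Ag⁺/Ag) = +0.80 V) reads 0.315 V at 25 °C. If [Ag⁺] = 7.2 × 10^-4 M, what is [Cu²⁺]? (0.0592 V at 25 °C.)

From the Nernst equation, log Q = n(E° − E)/0.0592 = 2(0.46 − 0.315)/0.0592 = 4.899, so Q = 7.92 × 10^4.
With Q = [Cu²⁺]/[Ag⁺]^2 and the known concentrations, [Cu²⁺] in the numerator gives [Cu²⁺] = 0.041 M.

0.041 M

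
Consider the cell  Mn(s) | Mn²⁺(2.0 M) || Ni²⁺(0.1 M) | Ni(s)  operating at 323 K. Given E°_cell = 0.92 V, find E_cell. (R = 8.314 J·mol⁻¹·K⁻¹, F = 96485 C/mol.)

0.878 V

Balancing electrons gives n = 2; the reaction quotient is Q = [Mn²⁺]/[Ni²⁺] = 20.0.
E = E° − (RT/nF) ln Q = 0.92 − (8.314×323)/(2×96485) × (2.996) = 0.920 − 0.042 = 0.878 V.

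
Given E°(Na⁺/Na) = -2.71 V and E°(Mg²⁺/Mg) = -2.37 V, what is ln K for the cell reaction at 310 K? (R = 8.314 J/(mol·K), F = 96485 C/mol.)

E°_cell = -2.37 − (-2.71) = 0.34 V, with n = 2 electrons transferred.
At equilibrium E = 0, so the Nernst equation gives ln K = nFE°/RT = (2)(96485)(0.34)/((8.314)(310)) = 25.46.

ln K = 25.5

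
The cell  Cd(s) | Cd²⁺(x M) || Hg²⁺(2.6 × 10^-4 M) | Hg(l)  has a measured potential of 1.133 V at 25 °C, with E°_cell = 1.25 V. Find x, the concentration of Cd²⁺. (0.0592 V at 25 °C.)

2.3 M

From the Nernst equation, log Q = n(E° − E)/0.0592 = 2(1.25 − 1.133)/0.0592 = 3.953, so Q = 8970.
With Q = [Cd²⁺]/[Hg²⁺] and the known concentrations, [Cd²⁺] in the numerator gives [Cd²⁺] = 2.3 M.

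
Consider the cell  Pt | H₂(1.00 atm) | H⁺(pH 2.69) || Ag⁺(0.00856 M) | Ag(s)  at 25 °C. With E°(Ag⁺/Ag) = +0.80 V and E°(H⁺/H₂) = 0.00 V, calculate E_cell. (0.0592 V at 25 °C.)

0.84 V

The Ag⁺/Ag couple is the cathode, so E°_cell = 0.80 V; n = 2.
[H⁺] = 10^(−2.69) = 0.0020 M, and Q = [H⁺]^2 / ([Ag⁺]^2·P(H₂)) = 0.0569.
E = E° − (0.0592/2) log Q = 0.80 − (0.0592/2)(-1.245) = 0.837 V.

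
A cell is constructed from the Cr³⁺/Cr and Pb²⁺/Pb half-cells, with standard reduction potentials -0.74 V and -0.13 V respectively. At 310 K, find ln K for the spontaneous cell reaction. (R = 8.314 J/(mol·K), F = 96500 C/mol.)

ln K = 137.0

E°_cell = -0.13 − (-0.74) = 0.61 V, with n = 6 electrons transferred.
At equilibrium E = 0, so the Nernst equation gives ln K = nFE°/RT = (6)(96500)(0.61)/((8.314)(310)) = 137.04.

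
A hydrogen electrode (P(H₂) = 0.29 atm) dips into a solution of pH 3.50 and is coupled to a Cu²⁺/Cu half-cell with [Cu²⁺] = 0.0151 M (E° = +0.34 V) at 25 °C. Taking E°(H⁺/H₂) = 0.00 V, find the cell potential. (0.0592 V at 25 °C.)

0.48 V

The Cu²⁺/Cu couple is the cathode, so E°_cell = 0.34 V; n = 2.
[H⁺] = 10^(−3.50) = 3.2 × 10^-4 M, and Q = [H⁺]^2 / ([Cu²⁺]·P(H₂)) = 2.28 × 10^-5.
E = E° − (0.0592/2) log Q = 0.34 − (0.0592/2)(-4.641) = 0.477 V.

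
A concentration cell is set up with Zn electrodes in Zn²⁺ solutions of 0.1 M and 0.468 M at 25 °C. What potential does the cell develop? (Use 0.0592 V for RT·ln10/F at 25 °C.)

Both half-cells are Zn²⁺/Zn, so E°_cell = 0. The concentrated side is the cathode; the cell reaction moves Zn²⁺ from high to low concentration with n = 2.
Q = [Zn²⁺]_dilute/[Zn²⁺]_conc = 0.1/0.468 = 0.214.
E = 0 − (0.0592/2) log Q = −(0.0592/2)(-0.670) = 0.0198 V.

0.020 V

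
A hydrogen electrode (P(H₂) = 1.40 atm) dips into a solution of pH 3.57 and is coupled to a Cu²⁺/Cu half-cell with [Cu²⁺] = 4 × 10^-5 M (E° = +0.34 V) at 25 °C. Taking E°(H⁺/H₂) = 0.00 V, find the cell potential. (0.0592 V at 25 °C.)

0.43 V

The Cu²⁺/Cu couple is the cathode, so E°_cell = 0.34 V; n = 2.
[H⁺] = 10^(−3.57) = 2.7 × 10^-4 M, and Q = [H⁺]^2 / ([Cu²⁺]·P(H₂)) = 0.00129.
E = E° − (0.0592/2) log Q = 0.34 − (0.0592/2)(-2.888) = 0.425 V.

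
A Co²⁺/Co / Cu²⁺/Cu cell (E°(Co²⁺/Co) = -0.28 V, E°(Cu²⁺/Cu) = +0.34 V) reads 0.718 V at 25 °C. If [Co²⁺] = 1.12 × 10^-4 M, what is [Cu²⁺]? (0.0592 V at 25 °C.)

0.23 M

From the Nernst equation, log Q = n(E° − E)/0.0592 = 2(0.62 − 0.718)/0.0592 = -3.311, so Q = 4.89 × 10^-4.
With Q = [Co²⁺]/[Cu²⁺] and the known concentrations, [Cu²⁺] in the denominator gives [Cu²⁺] = 0.23 M.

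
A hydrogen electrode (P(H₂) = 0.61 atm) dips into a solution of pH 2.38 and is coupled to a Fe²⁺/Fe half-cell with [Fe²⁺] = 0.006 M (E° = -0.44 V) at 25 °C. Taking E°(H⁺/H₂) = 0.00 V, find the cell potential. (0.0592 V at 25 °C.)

0.37 V

The hydrogen couple is the cathode, so E°_cell = 0.44 V; n = 2.
[H⁺] = 10^(−2.38) = 0.0042 M, and Q = [Fe²⁺]·P(H₂) / [H⁺]^2 = 211.
E = E° − (0.0592/2) log Q = 0.44 − (0.0592/2)(2.323) = 0.371 V.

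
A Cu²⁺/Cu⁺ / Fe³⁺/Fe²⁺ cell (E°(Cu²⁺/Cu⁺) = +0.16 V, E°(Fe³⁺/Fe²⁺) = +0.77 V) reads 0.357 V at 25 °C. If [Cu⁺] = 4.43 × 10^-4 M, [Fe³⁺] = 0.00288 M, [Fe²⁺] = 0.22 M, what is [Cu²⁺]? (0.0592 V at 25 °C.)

0.11 M

From the Nernst equation, log Q = n(E° − E)/0.0592 = 1(0.61 − 0.357)/0.0592 = 4.274, so Q = 1.88 × 10^4.
With Q = [Cu²⁺]·[Fe²⁺]/([Cu⁺]·[Fe³⁺]) and the known concentrations, [Cu²⁺] in the numerator gives [Cu²⁺] = 0.11 M.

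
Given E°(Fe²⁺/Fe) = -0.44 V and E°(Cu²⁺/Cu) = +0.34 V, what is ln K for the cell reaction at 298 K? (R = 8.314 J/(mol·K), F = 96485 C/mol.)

E°_cell = +0.34 − (-0.44) = 0.78 V, with n = 2 electrons transferred.
At equilibrium E = 0, so the Nernst equation gives ln K = nFE°/RT = (2)(96485)(0.78)/((8.314)(298)) = 60.75.

ln K = 60.8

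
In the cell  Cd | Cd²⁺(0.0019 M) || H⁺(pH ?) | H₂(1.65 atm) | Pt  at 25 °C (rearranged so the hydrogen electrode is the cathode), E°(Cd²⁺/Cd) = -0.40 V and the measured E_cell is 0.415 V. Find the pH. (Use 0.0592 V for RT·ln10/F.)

pH = 1.00

E°_cell = 0.40 V and n = 2.
log Q = n(E° − E)/0.0592 = 2×(0.40 − 0.415)/0.0592 = -0.507.
With Q = [Cd²⁺]·P(H₂) / [H⁺]^2, solving for [H⁺] gives log[H⁺] = -0.999, so pH = 1.00.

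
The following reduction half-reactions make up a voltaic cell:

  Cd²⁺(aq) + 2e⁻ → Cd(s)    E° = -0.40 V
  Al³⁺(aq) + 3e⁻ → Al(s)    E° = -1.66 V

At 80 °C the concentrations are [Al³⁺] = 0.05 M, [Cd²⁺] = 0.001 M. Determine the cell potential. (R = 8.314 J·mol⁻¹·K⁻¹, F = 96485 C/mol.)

1.19 V

The Cd²⁺/Cd couple has the higher reduction potential and acts as the cathode, so E°_cell = -0.40 − (-1.66) = 1.26 V.
Balancing electrons gives n = 6; the reaction quotient is Q = [Al³⁺]^2/[Cd²⁺]^3 = 2.5 × 10^6.
E = E° − (RT/nF) ln Q = 1.26 − (8.314×353)/(6×96485) × (14.732) = 1.260 − 0.075 = 1.185 V.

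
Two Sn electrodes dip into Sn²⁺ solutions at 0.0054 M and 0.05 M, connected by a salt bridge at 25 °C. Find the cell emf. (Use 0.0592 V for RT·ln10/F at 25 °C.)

0.029 V

Both half-cells are Sn²⁺/Sn, so E°_cell = 0. The concentrated side is the cathode; the cell reaction moves Sn²⁺ from high to low concentration with n = 2.
Q = [Sn²⁺]_dilute/[Sn²⁺]_conc = 0.0054/0.05 = 0.108.
E = 0 − (0.0592/2) log Q = −(0.0592/2)(-0.967) = 0.0286 V.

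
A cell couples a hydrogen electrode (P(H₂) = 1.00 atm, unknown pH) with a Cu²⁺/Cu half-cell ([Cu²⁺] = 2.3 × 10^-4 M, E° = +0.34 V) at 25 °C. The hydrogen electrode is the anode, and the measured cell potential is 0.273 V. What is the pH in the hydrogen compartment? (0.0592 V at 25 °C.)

pH = 0.69

E°_cell = 0.34 V and n = 2.
log Q = n(E° − E)/0.0592 = 2×(0.34 − 0.273)/0.0592 = 2.264.
With Q = [H⁺]^2 / ([Cu²⁺]·P(H₂)), solving for [H⁺] gives log[H⁺] = -0.687, so pH = 0.69.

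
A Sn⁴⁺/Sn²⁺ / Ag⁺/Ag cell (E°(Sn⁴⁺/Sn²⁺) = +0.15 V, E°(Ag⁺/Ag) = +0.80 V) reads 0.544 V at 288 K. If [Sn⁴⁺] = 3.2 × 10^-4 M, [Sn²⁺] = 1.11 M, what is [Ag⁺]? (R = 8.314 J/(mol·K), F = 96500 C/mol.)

From the Nernst equation, ln Q = nF(E° − E)/RT = 2×96500×(0.65 − 0.544)/(8.314×288) = 8.544, so Q = 5140.
With Q = [Sn⁴⁺]/([Sn²⁺]·[Ag⁺]^2) and the known concentrations, [Ag⁺]^2 in the denominator gives [Ag⁺] = 2.4 × 10^-4 M.

2.4 × 10^-4 M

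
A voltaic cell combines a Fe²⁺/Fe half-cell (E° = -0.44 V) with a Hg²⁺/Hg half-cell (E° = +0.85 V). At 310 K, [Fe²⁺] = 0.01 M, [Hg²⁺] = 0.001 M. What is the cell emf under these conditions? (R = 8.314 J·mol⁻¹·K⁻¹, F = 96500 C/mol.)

The Hg²⁺/Hg couple has the higher reduction potential and acts as the cathode, so E°_cell = +0.85 − (-0.44) = 1.29 V.
Balancing electrons gives n = 2; the reaction quotient is Q = [Fe²⁺]/[Hg²⁺] = 10.0.
E = E° − (RT/nF) ln Q = 1.29 − (8.314×310)/(2×96500) × (2.303) = 1.290 − 0.031 = 1.259 V.

1.26 V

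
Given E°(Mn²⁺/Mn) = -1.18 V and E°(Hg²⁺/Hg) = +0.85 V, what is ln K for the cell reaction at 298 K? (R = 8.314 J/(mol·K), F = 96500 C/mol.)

ln K = 158.1

E°_cell = +0.85 − (-1.18) = 2.03 V, with n = 2 electrons transferred.
At equilibrium E = 0, so the Nernst equation gives ln K = nFE°/RT = (2)(96500)(2.03)/((8.314)(298)) = 158.13.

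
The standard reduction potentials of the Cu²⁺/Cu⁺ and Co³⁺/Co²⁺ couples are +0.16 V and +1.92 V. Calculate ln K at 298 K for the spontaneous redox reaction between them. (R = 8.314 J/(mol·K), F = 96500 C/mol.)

E°_cell = +1.92 − (+0.16) = 1.76 V, with n = 1 electron transferred.
At equilibrium E = 0, so the Nernst equation gives ln K = nFE°/RT = (1)(96500)(1.76)/((8.314)(298)) = 68.55.

ln K = 68.6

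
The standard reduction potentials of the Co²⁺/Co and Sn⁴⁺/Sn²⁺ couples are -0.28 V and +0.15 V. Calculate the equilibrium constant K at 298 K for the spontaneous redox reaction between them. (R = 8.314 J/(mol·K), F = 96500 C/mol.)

3.5 × 10^14

E°_cell = +0.15 − (-0.28) = 0.43 V, with n = 2 electrons transferred.
At equilibrium E = 0, so the Nernst equation gives ln K = nFE°/RT = (2)(96500)(0.43)/((8.314)(298)) = 33.50.
K = e^33.50 = 3.5 × 10^14.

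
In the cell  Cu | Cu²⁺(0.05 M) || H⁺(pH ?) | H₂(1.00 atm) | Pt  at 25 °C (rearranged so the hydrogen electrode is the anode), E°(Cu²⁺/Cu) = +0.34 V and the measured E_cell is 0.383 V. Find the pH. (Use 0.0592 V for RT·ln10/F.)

pH = 1.38

E°_cell = 0.34 V and n = 2.
log Q = n(E° − E)/0.0592 = 2×(0.34 − 0.383)/0.0592 = -1.453.
With Q = [H⁺]^2 / ([Cu²⁺]·P(H₂)), solving for [H⁺] gives log[H⁺] = -1.377, so pH = 1.38.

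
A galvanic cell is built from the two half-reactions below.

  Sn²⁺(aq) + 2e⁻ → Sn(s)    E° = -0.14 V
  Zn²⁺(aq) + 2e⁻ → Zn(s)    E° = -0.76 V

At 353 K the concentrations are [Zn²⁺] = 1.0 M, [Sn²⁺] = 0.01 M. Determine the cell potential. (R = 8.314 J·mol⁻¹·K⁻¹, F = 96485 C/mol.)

The Sn²⁺/Sn couple has the higher reduction potential and acts as the cathode, so E°_cell = -0.14 − (-0.76) = 0.62 V.
Balancing electrons gives n = 2; the reaction quotient is Q = [Zn²⁺]/[Sn²⁺] = 100.
E = E° − (RT/nF) ln Q = 0.62 − (8.314×353)/(2×96485) × (4.605) = 0.620 − 0.070 = 0.550 V.

0.550 V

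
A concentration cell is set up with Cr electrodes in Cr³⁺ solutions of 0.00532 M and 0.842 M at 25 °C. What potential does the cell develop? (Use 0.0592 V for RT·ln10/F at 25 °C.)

0.043 V

Both half-cells are Cr³⁺/Cr, so E°_cell = 0. The concentrated side is the cathode; the cell reaction moves Cr³⁺ from high to low concentration with n = 3.
Q = [Cr³⁺]_dilute/[Cr³⁺]_conc = 0.00532/0.842 = 0.00632.
E = 0 − (0.0592/3) log Q = −(0.0592/3)(-2.199) = 0.0434 V.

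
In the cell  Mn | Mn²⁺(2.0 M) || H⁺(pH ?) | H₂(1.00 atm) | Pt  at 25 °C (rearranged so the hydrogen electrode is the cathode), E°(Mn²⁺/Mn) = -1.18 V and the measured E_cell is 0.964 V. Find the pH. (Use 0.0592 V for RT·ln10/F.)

pH = 3.50

E°_cell = 1.18 V and n = 2.
log Q = n(E° − E)/0.0592 = 2×(1.18 − 0.964)/0.0592 = 7.297.
With Q = [Mn²⁺]·P(H₂) / [H⁺]^2, solving for [H⁺] gives log[H⁺] = -3.498, so pH = 3.50.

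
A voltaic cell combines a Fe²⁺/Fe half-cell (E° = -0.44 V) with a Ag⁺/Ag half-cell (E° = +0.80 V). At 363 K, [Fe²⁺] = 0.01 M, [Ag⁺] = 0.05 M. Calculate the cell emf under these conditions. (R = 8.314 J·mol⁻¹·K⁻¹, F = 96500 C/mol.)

1.22 V

The Ag⁺/Ag couple has the higher reduction potential and acts as the cathode, so E°_cell = +0.80 − (-0.44) = 1.24 V.
Balancing electrons gives n = 2; the reaction quotient is Q = [Fe²⁺]/[Ag⁺]^2 = 4.00.
E = E° − (RT/nF) ln Q = 1.24 − (8.314×363)/(2×96500) × (1.386) = 1.240 − 0.022 = 1.218 V.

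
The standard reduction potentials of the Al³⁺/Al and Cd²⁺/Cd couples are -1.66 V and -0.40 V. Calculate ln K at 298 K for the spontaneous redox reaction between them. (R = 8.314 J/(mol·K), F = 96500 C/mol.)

E°_cell = -0.40 − (-1.66) = 1.26 V, with n = 6 electrons transferred.
At equilibrium E = 0, so the Nernst equation gives ln K = nFE°/RT = (6)(96500)(1.26)/((8.314)(298)) = 294.46.

ln K = 294.5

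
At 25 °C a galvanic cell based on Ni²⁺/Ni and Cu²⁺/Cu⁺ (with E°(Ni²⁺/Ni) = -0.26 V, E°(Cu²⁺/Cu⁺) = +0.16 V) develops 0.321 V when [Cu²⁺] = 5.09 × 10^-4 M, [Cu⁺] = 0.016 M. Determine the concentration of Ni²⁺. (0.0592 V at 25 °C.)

2.2 M

From the Nernst equation, log Q = n(E° − E)/0.0592 = 2(0.42 − 0.321)/0.0592 = 3.345, so Q = 2210.
With Q = [Ni²⁺]·[Cu⁺]^2/[Cu²⁺]^2 and the known concentrations, [Ni²⁺] in the numerator gives [Ni²⁺] = 2.2 M.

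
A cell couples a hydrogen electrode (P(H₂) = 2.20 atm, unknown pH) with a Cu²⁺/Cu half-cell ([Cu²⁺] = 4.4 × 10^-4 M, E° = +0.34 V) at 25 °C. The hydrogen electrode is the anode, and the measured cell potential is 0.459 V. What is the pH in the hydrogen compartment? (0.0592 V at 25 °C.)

E°_cell = 0.34 V and n = 2.
log Q = n(E° − E)/0.0592 = 2×(0.34 − 0.459)/0.0592 = -4.020.
With Q = [H⁺]^2 / ([Cu²⁺]·P(H₂)), solving for [H⁺] gives log[H⁺] = -3.517, so pH = 3.52.

pH = 3.52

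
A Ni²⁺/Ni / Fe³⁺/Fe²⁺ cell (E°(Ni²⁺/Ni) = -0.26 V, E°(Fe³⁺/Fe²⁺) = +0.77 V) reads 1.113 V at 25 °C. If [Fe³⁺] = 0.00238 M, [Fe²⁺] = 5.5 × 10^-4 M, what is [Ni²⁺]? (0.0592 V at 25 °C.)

0.029 M

From the Nernst equation, log Q = n(E° − E)/0.0592 = 2(1.03 − 1.113)/0.0592 = -2.804, so Q = 0.00157.
With Q = [Ni²⁺]·[Fe²⁺]^2/[Fe³⁺]^2 and the known concentrations, [Ni²⁺] in the numerator gives [Ni²⁺] = 0.029 M.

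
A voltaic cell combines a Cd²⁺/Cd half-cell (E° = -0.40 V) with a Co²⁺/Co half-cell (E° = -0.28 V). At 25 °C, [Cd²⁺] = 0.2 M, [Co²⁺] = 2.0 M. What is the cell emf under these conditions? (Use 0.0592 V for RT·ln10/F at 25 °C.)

0.150 V

The Co²⁺/Co couple has the higher reduction potential and acts as the cathode, so E°_cell = -0.28 − (-0.40) = 0.12 V.
Balancing electrons gives n = 2; the reaction quotient is Q = [Cd²⁺]/[Co²⁺] = 0.100.
At 25 °C, E = E° − (0.0592/n) log Q = 0.12 − (0.0592/2)(-1.000) = 0.120 + 0.030 = 0.150 V.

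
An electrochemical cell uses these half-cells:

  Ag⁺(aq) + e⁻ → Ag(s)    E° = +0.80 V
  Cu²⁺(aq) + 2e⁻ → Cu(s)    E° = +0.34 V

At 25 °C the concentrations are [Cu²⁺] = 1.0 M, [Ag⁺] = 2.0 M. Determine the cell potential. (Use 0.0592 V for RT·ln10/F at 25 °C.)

0.478 V

The Ag⁺/Ag couple has the higher reduction potential and acts as the cathode, so E°_cell = +0.80 − (+0.34) = 0.46 V.
Balancing electrons gives n = 2; the reaction quotient is Q = [Cu²⁺]/[Ag⁺]^2 = 0.250.
At 25 °C, E = E° − (0.0592/n) log Q = 0.46 − (0.0592/2)(-0.602) = 0.460 + 0.018 = 0.478 V.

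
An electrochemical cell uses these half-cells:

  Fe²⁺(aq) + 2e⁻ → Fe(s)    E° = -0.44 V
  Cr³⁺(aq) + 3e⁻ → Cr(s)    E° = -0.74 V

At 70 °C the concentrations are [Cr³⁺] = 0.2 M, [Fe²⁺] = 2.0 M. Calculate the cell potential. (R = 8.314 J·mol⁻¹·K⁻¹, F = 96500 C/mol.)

0.326 V

The Fe²⁺/Fe couple has the higher reduction potential and acts as the cathode, so E°_cell = -0.44 − (-0.74) = 0.30 V.
Balancing electrons gives n = 6; the reaction quotient is Q = [Cr³⁺]^2/[Fe²⁺]^3 = 0.00500.
E = E° − (RT/nF) ln Q = 0.30 − (8.314×343)/(6×96500) × (-5.298) = 0.300 + 0.026 = 0.326 V.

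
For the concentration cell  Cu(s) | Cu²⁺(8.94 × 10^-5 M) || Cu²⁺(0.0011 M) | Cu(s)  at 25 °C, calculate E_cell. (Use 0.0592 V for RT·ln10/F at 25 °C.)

Both half-cells are Cu²⁺/Cu, so E°_cell = 0. The concentrated side is the cathode; the cell reaction moves Cu²⁺ from high to low concentration with n = 2.
Q = [Cu²⁺]_dilute/[Cu²⁺]_conc = 8.94 × 10^-5/0.0011 = 0.0813.
E = 0 − (0.0592/2) log Q = −(0.0592/2)(-1.090) = 0.0323 V.

0.032 V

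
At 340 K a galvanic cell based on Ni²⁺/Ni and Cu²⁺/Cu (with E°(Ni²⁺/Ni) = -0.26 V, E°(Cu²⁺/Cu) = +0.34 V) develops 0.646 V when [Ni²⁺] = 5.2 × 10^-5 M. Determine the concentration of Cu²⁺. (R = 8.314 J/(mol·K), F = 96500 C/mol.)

From the Nernst equation, ln Q = nF(E° − E)/RT = 2×96500×(0.60 − 0.646)/(8.314×340) = -3.141, so Q = 0.0433.
With Q = [Ni²⁺]/[Cu²⁺] and the known concentrations, [Cu²⁺] in the denominator gives [Cu²⁺] = 0.0012 M.

0.0012 M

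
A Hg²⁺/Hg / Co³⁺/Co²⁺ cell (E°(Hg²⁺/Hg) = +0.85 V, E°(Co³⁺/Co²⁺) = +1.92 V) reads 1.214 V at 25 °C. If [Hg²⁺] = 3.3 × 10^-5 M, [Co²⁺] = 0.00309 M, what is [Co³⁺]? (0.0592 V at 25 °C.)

0.0048 M

From the Nernst equation, log Q = n(E° − E)/0.0592 = 2(1.07 − 1.214)/0.0592 = -4.865, so Q = 1.37 × 10^-5.
With Q = [Hg²⁺]·[Co²⁺]^2/[Co³⁺]^2 and the known concentrations, [Co³⁺]^2 in the denominator gives [Co³⁺] = 0.0048 M.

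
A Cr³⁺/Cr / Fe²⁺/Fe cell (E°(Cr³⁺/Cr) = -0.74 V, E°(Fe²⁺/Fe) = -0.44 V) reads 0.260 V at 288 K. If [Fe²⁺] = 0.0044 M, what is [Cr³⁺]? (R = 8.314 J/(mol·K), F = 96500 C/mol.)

0.037 M

From the Nernst equation, ln Q = nF(E° − E)/RT = 6×96500×(0.30 − 0.260)/(8.314×288) = 9.672, so Q = 1.59 × 10^4.
With Q = [Cr³⁺]^2/[Fe²⁺]^3 and the known concentrations, [Cr³⁺]^2 in the numerator gives [Cr³⁺] = 0.037 M.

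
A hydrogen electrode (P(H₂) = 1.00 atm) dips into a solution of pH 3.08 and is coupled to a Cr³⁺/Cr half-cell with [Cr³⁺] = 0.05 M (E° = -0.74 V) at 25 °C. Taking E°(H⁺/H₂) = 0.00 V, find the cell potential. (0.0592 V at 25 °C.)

0.58 V

The hydrogen couple is the cathode, so E°_cell = 0.74 V; n = 6.
[H⁺] = 10^(−3.08) = 8.3 × 10^-4 M, and Q = [Cr³⁺]^2·P(H₂)^3 / [H⁺]^6 = 7.55 × 10^15.
E = E° − (0.0592/6) log Q = 0.74 − (0.0592/6)(15.878) = 0.583 V.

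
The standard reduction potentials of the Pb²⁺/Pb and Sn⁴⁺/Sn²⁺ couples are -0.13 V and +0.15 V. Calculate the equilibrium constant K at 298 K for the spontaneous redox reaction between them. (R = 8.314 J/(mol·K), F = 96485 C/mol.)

3 × 10^9

E°_cell = +0.15 − (-0.13) = 0.28 V, with n = 2 electrons transferred.
At equilibrium E = 0, so the Nernst equation gives ln K = nFE°/RT = (2)(96485)(0.28)/((8.314)(298)) = 21.81.
K = e^21.81 = 3 × 10^9.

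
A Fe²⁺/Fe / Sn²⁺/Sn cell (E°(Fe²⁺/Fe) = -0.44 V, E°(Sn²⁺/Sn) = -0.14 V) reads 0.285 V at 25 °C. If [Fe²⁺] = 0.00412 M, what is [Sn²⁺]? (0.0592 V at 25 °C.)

0.0013 M

From the Nernst equation, log Q = n(E° − E)/0.0592 = 2(0.30 − 0.285)/0.0592 = 0.507, so Q = 3.21.
With Q = [Fe²⁺]/[Sn²⁺] and the known concentrations, [Sn²⁺] in the denominator gives [Sn²⁺] = 0.0013 M.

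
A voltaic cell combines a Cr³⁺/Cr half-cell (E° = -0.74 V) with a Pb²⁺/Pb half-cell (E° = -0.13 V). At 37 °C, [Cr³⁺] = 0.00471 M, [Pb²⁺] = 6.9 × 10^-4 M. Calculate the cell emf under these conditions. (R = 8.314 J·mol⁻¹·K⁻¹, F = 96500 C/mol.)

0.561 V

The Pb²⁺/Pb couple has the higher reduction potential and acts as the cathode, so E°_cell = -0.13 − (-0.74) = 0.61 V.
Balancing electrons gives n = 6; the reaction quotient is Q = [Cr³⁺]^2/[Pb²⁺]^3 = 6.75 × 10^4.
E = E° − (RT/nF) ln Q = 0.61 − (8.314×310)/(6×96500) × (11.120) = 0.610 − 0.049 = 0.561 V.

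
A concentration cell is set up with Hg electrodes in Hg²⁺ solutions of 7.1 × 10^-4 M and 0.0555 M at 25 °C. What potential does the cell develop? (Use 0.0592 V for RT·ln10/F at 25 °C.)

0.056 V

Both half-cells are Hg²⁺/Hg, so E°_cell = 0. The concentrated side is the cathode; the cell reaction moves Hg²⁺ from high to low concentration with n = 2.
Q = [Hg²⁺]_dilute/[Hg²⁺]_conc = 7.1 × 10^-4/0.0555 = 0.0128.
E = 0 − (0.0592/2) log Q = −(0.0592/2)(-1.893) = 0.0560 V.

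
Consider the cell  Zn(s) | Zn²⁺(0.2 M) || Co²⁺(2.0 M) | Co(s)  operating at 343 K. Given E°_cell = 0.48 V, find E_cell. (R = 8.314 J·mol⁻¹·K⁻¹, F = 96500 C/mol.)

0.514 V

Balancing electrons gives n = 2; the reaction quotient is Q = [Zn²⁺]/[Co²⁺] = 0.100.
E = E° − (RT/nF) ln Q = 0.48 − (8.314×343)/(2×96500) × (-2.303) = 0.480 + 0.034 = 0.514 V.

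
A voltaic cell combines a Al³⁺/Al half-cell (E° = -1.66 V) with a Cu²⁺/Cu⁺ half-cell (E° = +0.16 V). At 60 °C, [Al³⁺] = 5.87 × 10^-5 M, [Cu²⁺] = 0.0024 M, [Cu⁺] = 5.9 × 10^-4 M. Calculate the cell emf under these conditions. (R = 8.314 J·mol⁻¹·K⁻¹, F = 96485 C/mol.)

1.95 V

The Cu²⁺/Cu⁺ couple has the higher reduction potential and acts as the cathode, so E°_cell = +0.16 − (-1.66) = 1.82 V.
Balancing electrons gives n = 3; the reaction quotient is Q = [Al³⁺]·[Cu⁺]^3/[Cu²⁺]^3 = 8.72 × 10^-7.
E = E° − (RT/nF) ln Q = 1.82 − (8.314×333)/(3×96485) × (-13.952) = 1.820 + 0.133 = 1.953 V.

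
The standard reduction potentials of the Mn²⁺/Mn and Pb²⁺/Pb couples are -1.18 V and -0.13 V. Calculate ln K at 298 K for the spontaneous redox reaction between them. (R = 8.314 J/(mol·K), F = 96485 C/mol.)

E°_cell = -0.13 − (-1.18) = 1.05 V, with n = 2 electrons transferred.
At equilibrium E = 0, so the Nernst equation gives ln K = nFE°/RT = (2)(96485)(1.05)/((8.314)(298)) = 81.78.

ln K = 81.8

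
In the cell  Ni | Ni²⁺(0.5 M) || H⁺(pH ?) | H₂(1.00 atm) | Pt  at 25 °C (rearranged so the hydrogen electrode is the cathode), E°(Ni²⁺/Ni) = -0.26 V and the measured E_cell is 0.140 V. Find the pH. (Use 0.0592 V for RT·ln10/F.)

pH = 2.18

E°_cell = 0.26 V and n = 2.
log Q = n(E° − E)/0.0592 = 2×(0.26 − 0.140)/0.0592 = 4.054.
With Q = [Ni²⁺]·P(H₂) / [H⁺]^2, solving for [H⁺] gives log[H⁺] = -2.178, so pH = 2.18.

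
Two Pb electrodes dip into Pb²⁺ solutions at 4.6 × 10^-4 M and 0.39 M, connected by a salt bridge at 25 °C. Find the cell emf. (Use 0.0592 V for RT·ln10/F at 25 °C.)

0.087 V

Both half-cells are Pb²⁺/Pb, so E°_cell = 0. The concentrated side is the cathode; the cell reaction moves Pb²⁺ from high to low concentration with n = 2.
Q = [Pb²⁺]_dilute/[Pb²⁺]_conc = 4.6 × 10^-4/0.39 = 0.00118.
E = 0 − (0.0592/2) log Q = −(0.0592/2)(-2.928) = 0.0867 V.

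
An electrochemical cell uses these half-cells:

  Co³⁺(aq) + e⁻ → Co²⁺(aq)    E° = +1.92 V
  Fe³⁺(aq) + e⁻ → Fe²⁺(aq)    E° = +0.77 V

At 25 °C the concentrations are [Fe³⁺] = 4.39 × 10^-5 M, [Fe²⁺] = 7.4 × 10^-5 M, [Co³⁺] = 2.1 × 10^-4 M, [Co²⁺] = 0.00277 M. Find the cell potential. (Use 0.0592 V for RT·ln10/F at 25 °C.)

The Co³⁺/Co²⁺ couple has the higher reduction potential and acts as the cathode, so E°_cell = +1.92 − (+0.77) = 1.15 V.
Balancing electrons gives n = 1; the reaction quotient is Q = [Fe³⁺]·[Co²⁺]/([Fe²⁺]·[Co³⁺]) = 7.83.
At 25 °C, E = E° − (0.0592/n) log Q = 1.15 − (0.0592/1)(0.893) = 1.150 − 0.053 = 1.097 V.

1.10 V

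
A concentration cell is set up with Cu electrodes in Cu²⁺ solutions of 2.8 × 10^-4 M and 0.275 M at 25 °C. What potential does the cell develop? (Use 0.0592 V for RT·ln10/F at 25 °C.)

0.089 V

Both half-cells are Cu²⁺/Cu, so E°_cell = 0. The concentrated side is the cathode; the cell reaction moves Cu²⁺ from high to low concentration with n = 2.
Q = [Cu²⁺]_dilute/[Cu²⁺]_conc = 2.8 × 10^-4/0.275 = 0.00102.
E = 0 − (0.0592/2) log Q = −(0.0592/2)(-2.992) = 0.0886 V.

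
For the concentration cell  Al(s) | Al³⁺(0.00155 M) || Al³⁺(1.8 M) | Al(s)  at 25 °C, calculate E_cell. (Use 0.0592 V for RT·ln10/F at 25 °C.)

0.060 V

Both half-cells are Al³⁺/Al, so E°_cell = 0. The concentrated side is the cathode; the cell reaction moves Al³⁺ from high to low concentration with n = 3.
Q = [Al³⁺]_dilute/[Al³⁺]_conc = 0.00155/1.8 = 8.61 × 10^-4.
E = 0 − (0.0592/3) log Q = −(0.0592/3)(-3.065) = 0.0605 V.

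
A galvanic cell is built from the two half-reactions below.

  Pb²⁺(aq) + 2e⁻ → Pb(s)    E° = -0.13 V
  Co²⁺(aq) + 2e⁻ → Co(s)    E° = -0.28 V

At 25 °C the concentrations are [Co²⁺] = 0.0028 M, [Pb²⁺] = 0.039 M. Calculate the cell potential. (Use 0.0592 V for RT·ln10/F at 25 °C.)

The Pb²⁺/Pb couple has the higher reduction potential and acts as the cathode, so E°_cell = -0.13 − (-0.28) = 0.15 V.
Balancing electrons gives n = 2; the reaction quotient is Q = [Co²⁺]/[Pb²⁺] = 0.0718.
At 25 °C, E = E° − (0.0592/n) log Q = 0.15 − (0.0592/2)(-1.144) = 0.150 + 0.034 = 0.184 V.

0.184 V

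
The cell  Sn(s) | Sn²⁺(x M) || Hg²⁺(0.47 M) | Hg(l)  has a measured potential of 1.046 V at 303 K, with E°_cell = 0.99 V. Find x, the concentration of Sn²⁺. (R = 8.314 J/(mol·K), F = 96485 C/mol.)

0.0064 M

From the Nernst equation, ln Q = nF(E° − E)/RT = 2×96485×(0.99 − 1.046)/(8.314×303) = -4.290, so Q = 0.0137.
With Q = [Sn²⁺]/[Hg²⁺] and the known concentrations, [Sn²⁺] in the numerator gives [Sn²⁺] = 0.0064 M.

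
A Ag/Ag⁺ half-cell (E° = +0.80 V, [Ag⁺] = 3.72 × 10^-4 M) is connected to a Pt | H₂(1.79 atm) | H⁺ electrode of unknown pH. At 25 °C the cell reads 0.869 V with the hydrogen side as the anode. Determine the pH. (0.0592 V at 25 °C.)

pH = 4.47

E°_cell = 0.80 V and n = 2.
log Q = n(E° − E)/0.0592 = 2×(0.80 − 0.869)/0.0592 = -2.331.
With Q = [H⁺]^2 / ([Ag⁺]^2·P(H₂)), solving for [H⁺] gives log[H⁺] = -4.469, so pH = 4.47.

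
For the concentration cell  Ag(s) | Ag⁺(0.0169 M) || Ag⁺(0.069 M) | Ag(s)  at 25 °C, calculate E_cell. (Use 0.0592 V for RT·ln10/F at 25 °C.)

0.036 V

Both half-cells are Ag⁺/Ag, so E°_cell = 0. The concentrated side is the cathode; the cell reaction moves Ag⁺ from high to low concentration with n = 1.
Q = [Ag⁺]_dilute/[Ag⁺]_conc = 0.0169/0.069 = 0.245.
E = 0 − (0.0592/1) log Q = −(0.0592/1)(-0.611) = 0.0362 V.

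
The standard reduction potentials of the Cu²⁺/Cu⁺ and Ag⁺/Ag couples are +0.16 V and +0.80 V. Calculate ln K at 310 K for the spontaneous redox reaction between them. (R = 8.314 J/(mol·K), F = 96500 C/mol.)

ln K = 24.0

E°_cell = +0.80 − (+0.16) = 0.64 V, with n = 1 electron transferred.
At equilibrium E = 0, so the Nernst equation gives ln K = nFE°/RT = (1)(96500)(0.64)/((8.314)(310)) = 23.96.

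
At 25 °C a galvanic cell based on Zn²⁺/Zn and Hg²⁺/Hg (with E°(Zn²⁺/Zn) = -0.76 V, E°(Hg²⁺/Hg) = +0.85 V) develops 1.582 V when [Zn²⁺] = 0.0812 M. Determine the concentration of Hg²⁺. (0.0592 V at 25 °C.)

From the Nernst equation, log Q = n(E° − E)/0.0592 = 2(1.61 − 1.582)/0.0592 = 0.946, so Q = 8.83.
With Q = [Zn²⁺]/[Hg²⁺] and the known concentrations, [Hg²⁺] in the denominator gives [Hg²⁺] = 0.0092 M.

0.0092 M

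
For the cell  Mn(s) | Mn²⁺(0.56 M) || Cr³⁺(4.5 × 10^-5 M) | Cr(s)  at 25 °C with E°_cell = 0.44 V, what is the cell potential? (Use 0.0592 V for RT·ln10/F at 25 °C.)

0.362 V

Balancing electrons gives n = 6; the reaction quotient is Q = [Mn²⁺]^3/[Cr³⁺]^2 = 8.67 × 10^7.
At 25 °C, E = E° − (0.0592/n) log Q = 0.44 − (0.0592/6)(7.938) = 0.440 − 0.078 = 0.362 V.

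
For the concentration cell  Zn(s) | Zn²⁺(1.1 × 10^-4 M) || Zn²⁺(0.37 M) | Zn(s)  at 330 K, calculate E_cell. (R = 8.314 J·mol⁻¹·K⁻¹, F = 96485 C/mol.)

0.12 V

Both half-cells are Zn²⁺/Zn, so E°_cell = 0. The concentrated side is the cathode; the cell reaction moves Zn²⁺ from high to low concentration with n = 2.
Q = [Zn²⁺]_dilute/[Zn²⁺]_conc = 1.1 × 10^-4/0.37 = 2.97 × 10^-4.
E = 0 − (RT/nF) ln Q = −((8.314×330)/(2×96485))(-8.121) = 0.1155 V.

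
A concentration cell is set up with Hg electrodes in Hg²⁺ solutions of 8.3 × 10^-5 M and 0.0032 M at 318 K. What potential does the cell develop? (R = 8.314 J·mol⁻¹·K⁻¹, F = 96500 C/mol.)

Both half-cells are Hg²⁺/Hg, so E°_cell = 0. The concentrated side is the cathode; the cell reaction moves Hg²⁺ from high to low concentration with n = 2.
Q = [Hg²⁺]_dilute/[Hg²⁺]_conc = 8.3 × 10^-5/0.0032 = 0.0259.
E = 0 − (RT/nF) ln Q = −((8.314×318)/(2×96500))(-3.652) = 0.0500 V.

0.050 V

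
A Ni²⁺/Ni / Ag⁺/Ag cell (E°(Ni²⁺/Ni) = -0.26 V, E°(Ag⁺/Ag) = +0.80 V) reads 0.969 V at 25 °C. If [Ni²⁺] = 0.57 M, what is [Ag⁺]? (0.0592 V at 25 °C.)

From the Nernst equation, log Q = n(E° − E)/0.0592 = 2(1.06 − 0.969)/0.0592 = 3.074, so Q = 1190.
With Q = [Ni²⁺]/[Ag⁺]^2 and the known concentrations, [Ag⁺]^2 in the denominator gives [Ag⁺] = 0.022 M.

0.022 M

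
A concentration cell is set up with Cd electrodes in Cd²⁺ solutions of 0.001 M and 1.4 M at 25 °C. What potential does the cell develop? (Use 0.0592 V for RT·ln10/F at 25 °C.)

Both half-cells are Cd²⁺/Cd, so E°_cell = 0. The concentrated side is the cathode; the cell reaction moves Cd²⁺ from high to low concentration with n = 2.
Q = [Cd²⁺]_dilute/[Cd²⁺]_conc = 0.001/1.4 = 7.14 × 10^-4.
E = 0 − (0.0592/2) log Q = −(0.0592/2)(-3.146) = 0.0931 V.

0.093 V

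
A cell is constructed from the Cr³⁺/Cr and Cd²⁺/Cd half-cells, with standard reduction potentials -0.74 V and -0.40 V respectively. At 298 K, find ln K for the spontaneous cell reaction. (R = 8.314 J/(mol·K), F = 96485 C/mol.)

ln K = 79.4

E°_cell = -0.40 − (-0.74) = 0.34 V, with n = 6 electrons transferred.
At equilibrium E = 0, so the Nernst equation gives ln K = nFE°/RT = (6)(96485)(0.34)/((8.314)(298)) = 79.44.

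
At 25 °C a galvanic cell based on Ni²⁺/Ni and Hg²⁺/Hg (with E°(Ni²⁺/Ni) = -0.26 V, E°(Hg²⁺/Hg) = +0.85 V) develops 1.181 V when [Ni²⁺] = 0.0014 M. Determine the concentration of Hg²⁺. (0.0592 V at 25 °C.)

0.35 M

From the Nernst equation, log Q = n(E° − E)/0.0592 = 2(1.11 − 1.181)/0.0592 = -2.399, so Q = 0.00399.
With Q = [Ni²⁺]/[Hg²⁺] and the known concentrations, [Hg²⁺] in the denominator gives [Hg²⁺] = 0.35 M.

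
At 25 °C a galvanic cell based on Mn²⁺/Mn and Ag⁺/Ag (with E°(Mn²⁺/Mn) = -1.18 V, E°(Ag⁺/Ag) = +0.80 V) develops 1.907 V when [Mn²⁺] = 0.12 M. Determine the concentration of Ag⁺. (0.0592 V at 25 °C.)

From the Nernst equation, log Q = n(E° − E)/0.0592 = 2(1.98 − 1.907)/0.0592 = 2.466, so Q = 293.
With Q = [Mn²⁺]/[Ag⁺]^2 and the known concentrations, [Ag⁺]^2 in the denominator gives [Ag⁺] = 0.02 M.

0.02 M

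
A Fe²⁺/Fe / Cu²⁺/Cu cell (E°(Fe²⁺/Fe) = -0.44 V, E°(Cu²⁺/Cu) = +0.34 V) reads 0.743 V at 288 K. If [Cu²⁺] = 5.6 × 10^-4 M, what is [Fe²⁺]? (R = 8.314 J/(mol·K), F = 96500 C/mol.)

From the Nernst equation, ln Q = nF(E° − E)/RT = 2×96500×(0.78 − 0.743)/(8.314×288) = 2.982, so Q = 19.7.
With Q = [Fe²⁺]/[Cu²⁺] and the known concentrations, [Fe²⁺] in the numerator gives [Fe²⁺] = 0.011 M.

0.011 M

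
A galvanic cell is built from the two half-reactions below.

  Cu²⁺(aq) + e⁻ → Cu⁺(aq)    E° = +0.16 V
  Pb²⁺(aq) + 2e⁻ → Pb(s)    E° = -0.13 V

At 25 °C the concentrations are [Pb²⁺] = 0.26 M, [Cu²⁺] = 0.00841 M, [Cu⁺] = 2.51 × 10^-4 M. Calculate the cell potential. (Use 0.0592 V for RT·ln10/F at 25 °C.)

The Cu²⁺/Cu⁺ couple has the higher reduction potential and acts as the cathode, so E°_cell = +0.16 − (-0.13) = 0.29 V.
Balancing electrons gives n = 2; the reaction quotient is Q = [Pb²⁺]·[Cu⁺]^2/[Cu²⁺]^2 = 2.32 × 10^-4.
At 25 °C, E = E° − (0.0592/n) log Q = 0.29 − (0.0592/2)(-3.635) = 0.290 + 0.108 = 0.398 V.

0.398 V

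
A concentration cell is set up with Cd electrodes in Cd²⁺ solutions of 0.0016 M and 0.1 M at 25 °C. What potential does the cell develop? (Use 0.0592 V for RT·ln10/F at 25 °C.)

Both half-cells are Cd²⁺/Cd, so E°_cell = 0. The concentrated side is the cathode; the cell reaction moves Cd²⁺ from high to low concentration with n = 2.
Q = [Cd²⁺]_dilute/[Cd²⁺]_conc = 0.0016/0.1 = 0.0160.
E = 0 − (0.0592/2) log Q = −(0.0592/2)(-1.796) = 0.0532 V.

0.053 V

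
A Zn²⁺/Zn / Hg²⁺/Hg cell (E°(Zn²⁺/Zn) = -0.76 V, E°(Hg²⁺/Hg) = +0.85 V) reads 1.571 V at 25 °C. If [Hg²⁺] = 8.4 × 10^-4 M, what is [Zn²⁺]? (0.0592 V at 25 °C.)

0.017 M

From the Nernst equation, log Q = n(E° − E)/0.0592 = 2(1.61 − 1.571)/0.0592 = 1.318, so Q = 20.8.
With Q = [Zn²⁺]/[Hg²⁺] and the known concentrations, [Zn²⁺] in the numerator gives [Zn²⁺] = 0.017 M.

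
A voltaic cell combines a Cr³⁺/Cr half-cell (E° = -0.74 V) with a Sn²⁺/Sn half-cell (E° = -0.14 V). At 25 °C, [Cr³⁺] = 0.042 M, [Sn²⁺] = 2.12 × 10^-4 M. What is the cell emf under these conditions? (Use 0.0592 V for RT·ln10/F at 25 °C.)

The Sn²⁺/Sn couple has the higher reduction potential and acts as the cathode, so E°_cell = -0.14 − (-0.74) = 0.60 V.
Balancing electrons gives n = 6; the reaction quotient is Q = [Cr³⁺]^2/[Sn²⁺]^3 = 1.85 × 10^8.
At 25 °C, E = E° − (0.0592/n) log Q = 0.60 − (0.0592/6)(8.267) = 0.600 − 0.082 = 0.518 V.

0.518 V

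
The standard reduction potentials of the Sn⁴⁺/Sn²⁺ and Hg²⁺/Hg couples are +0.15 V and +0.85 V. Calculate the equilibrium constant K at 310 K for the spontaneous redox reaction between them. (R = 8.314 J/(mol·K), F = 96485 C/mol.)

E°_cell = +0.85 − (+0.15) = 0.70 V, with n = 2 electrons transferred.
At equilibrium E = 0, so the Nernst equation gives ln K = nFE°/RT = (2)(96485)(0.70)/((8.314)(310)) = 52.41.
K = e^52.41 = 5.8 × 10^22.

5.8 × 10^22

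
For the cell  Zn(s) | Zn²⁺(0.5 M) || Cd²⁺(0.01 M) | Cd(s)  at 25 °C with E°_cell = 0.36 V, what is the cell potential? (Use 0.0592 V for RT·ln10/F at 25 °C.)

Balancing electrons gives n = 2; the reaction quotient is Q = [Zn²⁺]/[Cd²⁺] = 50.0.
At 25 °C, E = E° − (0.0592/n) log Q = 0.36 − (0.0592/2)(1.699) = 0.360 − 0.050 = 0.310 V.

0.310 V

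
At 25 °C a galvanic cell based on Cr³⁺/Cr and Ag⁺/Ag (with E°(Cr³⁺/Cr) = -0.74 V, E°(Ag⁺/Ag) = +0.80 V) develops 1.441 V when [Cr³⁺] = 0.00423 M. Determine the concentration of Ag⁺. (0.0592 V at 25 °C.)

From the Nernst equation, log Q = n(E° − E)/0.0592 = 3(1.54 − 1.441)/0.0592 = 5.017, so Q = 1.04 × 10^5.
With Q = [Cr³⁺]/[Ag⁺]^3 and the known concentrations, [Ag⁺]^3 in the denominator gives [Ag⁺] = 0.0034 M.

0.0034 M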